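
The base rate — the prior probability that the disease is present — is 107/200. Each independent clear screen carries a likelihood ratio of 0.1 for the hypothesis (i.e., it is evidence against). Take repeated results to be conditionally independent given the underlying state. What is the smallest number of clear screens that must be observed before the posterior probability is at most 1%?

Prior odds: 0.535 ÷ 0.465 = 107/93.
Likelihood ratio per clear screen = 0.1.
Target odds: 0.01 ÷ 0.99 = 1/99.
Need (107/93) × 0.1ⁿ ≤ 1/99, i.e. 0.1ⁿ ≤ 31/3531.
0.1² = 0.01 is still above 31/3531 but 0.1³ = 0.001 is at or below it, so n = 3.

3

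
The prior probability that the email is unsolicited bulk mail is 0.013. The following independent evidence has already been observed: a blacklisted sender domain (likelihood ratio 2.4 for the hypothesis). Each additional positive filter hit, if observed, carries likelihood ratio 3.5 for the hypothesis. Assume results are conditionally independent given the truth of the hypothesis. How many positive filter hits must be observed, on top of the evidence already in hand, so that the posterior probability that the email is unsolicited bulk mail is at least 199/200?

Prior odds = 0.013/0.987 = 13/987.
Bayes factor of the evidence already in hand = 2.4.
Odds after that evidence = (13/987) × 2.4 = 52/1645.
Target odds = 0.995/0.005 = 199.
Need 3.5ⁿ ≥ 199 ÷ (52/1645) = 327355/52.
3.5⁶ = 1838.265625 falls short of 327355/52 but 3.5⁷ = 823543/128 reaches it, so n = 7.

7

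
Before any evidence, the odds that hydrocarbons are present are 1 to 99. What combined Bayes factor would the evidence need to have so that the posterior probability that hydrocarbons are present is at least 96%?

Prior odds = 1/99.
Target odds = 0.96/0.04 = 24.
Required Bayes factor = 24 ÷ (1/99) = 2376.

2376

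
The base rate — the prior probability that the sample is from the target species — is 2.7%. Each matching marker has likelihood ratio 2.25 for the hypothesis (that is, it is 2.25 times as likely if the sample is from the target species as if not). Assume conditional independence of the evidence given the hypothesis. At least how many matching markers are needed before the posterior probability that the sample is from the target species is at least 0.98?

10

Prior odds = 0.027/0.973 = 27/973.
Likelihood ratio per matching marker = 2.25.
Target posterior odds = 0.98/0.02 = 49.
Require 2.25ⁿ ≥ 49 ÷ (27/973) = 47677/27.
2.25⁹ = 387420489/262144 falls short of 47677/27 but 2.25¹⁰ ≈3325.26 reaches it, so n = 10.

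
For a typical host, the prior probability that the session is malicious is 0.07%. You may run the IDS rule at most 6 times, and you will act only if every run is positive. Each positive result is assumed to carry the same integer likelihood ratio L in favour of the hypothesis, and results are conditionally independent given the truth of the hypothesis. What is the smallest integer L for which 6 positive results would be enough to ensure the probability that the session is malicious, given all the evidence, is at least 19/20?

Prior odds = 0.0007/0.9993 = 7/9993.
Target odds = 0.95/0.05 = 19.
Need L⁶ ≥ 19 ÷ (7/9993) = 189867/7.
5⁶ = 15625 < 189867/7 ≤ 46656 = 6⁶, so L = 6.

6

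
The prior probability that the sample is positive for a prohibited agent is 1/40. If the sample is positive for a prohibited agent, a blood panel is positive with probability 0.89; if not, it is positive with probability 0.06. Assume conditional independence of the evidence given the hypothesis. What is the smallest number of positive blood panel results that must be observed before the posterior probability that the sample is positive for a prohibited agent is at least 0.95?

3

Prior odds = 0.025/0.975 = 1/39.
Likelihood ratio of a positive = 0.89/0.06 = 89/6.
Target posterior odds = 0.95/0.05 = 19.
Need (1/39) × (89/6)ⁿ ≥ 19, i.e. (89/6)ⁿ ≥ 741.
(89/6)² = 7921/36 falls short of 741 but (89/6)³ = 704969/216 reaches it, so n = 3.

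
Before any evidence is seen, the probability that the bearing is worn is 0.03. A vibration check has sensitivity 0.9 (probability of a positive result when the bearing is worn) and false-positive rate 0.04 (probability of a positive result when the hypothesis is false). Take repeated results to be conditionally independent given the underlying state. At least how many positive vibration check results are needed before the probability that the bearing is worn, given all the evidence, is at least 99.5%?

3

Prior odds = 0.03/0.97 = 3/97.
Likelihood ratio of a positive result = 0.9/0.04 = 22.5.
Target posterior odds = 0.995/0.005 = 199.
Need (3/97) × 22.5ⁿ ≥ 199, i.e. 22.5ⁿ ≥ 19303/3.
22.5² = 506.25 falls short of 19303/3 but 22.5³ = 11390.625 reaches it, so n = 3.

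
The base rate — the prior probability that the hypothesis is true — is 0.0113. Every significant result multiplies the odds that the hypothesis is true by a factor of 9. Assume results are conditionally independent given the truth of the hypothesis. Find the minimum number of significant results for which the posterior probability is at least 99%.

Prior odds: 0.0113 ÷ 0.9887 = 113/9887.
Likelihood ratio per significant result = 9.
Target posterior odds = 0.99/0.01 = 99.
Need (113/9887) × 9ⁿ ≥ 99, i.e. 9ⁿ ≥ 978813/113.
9⁴ = 6561 falls short of 978813/113 but 9⁵ = 59049 reaches it, so n = 5.

5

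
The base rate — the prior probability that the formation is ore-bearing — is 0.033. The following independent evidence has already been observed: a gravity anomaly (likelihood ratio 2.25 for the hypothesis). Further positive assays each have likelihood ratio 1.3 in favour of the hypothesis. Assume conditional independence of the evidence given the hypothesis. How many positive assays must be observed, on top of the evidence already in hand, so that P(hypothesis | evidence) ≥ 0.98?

25

Prior odds = 0.033/0.967 = 33/967.
Bayes factor of the evidence already in hand = 2.25.
Odds after that evidence = (33/967) × 2.25 = 297/3868.
Target odds = 0.98/0.02 = 49.
Need 1.3ⁿ ≥ 49 ÷ (297/3868) = 189532/297.
1.3²⁴ ≈542.801 falls short of 189532/297 but 1.3²⁵ ≈705.641 reaches it, so n = 25.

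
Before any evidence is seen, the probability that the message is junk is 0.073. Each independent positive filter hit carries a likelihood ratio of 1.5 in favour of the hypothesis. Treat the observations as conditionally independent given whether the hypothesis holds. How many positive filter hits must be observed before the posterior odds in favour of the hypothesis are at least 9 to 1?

Prior odds = 0.073/0.927 = 73/927.
Likelihood ratio per positive filter hit = 1.5.
Target odds = 9.
Require 1.5ⁿ ≥ 9 ÷ (73/927) = 8343/73.
1.5¹¹ = 177147/2048 falls short of 8343/73 but 1.5¹² = 531441/4096 reaches it, so n = 12.

12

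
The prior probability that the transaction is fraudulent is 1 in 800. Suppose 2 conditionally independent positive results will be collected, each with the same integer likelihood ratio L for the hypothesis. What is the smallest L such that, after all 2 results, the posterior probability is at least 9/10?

Prior odds = 0.00125/0.99875 = 1/799.
Target odds = 0.9/0.1 = 9.
Need L² ≥ 9 ÷ (1/799) = 7191.
84² = 7056 < 7191 ≤ 7225 = 85², so L = 85.

85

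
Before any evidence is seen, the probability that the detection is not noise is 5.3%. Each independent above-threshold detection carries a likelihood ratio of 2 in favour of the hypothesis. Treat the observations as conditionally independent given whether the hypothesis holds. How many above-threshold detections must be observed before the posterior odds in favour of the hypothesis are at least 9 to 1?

8

Prior odds = 0.053/0.947 = 53/947.
Likelihood ratio per above-threshold detection = 2.
Target odds = 9.
Need (53/947) × 2ⁿ ≥ 9, i.e. 2ⁿ ≥ 8523/53.
2⁷ = 128 falls short of 8523/53 but 2⁸ = 256 reaches it, so n = 8.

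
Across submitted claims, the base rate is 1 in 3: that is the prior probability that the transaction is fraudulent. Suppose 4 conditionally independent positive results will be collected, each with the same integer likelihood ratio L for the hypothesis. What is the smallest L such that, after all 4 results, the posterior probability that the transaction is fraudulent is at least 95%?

Prior odds = (1/3)/(2/3) = 0.5.
Target odds = 0.95/0.05 = 19.
Need L⁴ ≥ 19 ÷ 0.5 = 38.
2⁴ = 16 < 38 ≤ 81 = 3⁴, so L = 3.

3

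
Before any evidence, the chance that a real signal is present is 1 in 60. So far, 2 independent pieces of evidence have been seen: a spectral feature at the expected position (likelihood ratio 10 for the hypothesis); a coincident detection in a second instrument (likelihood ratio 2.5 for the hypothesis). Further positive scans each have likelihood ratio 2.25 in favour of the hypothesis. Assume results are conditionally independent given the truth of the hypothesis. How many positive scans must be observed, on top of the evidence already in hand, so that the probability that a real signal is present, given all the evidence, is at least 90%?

4

Prior odds = (1/60)/(59/60) = 1/59.
Combined Bayes factor of the evidence already in hand = 10 × 2.5 = 25.
Odds after that evidence = (1/59) × 25 = 25/59.
Target odds = 0.9/0.1 = 9.
Need 2.25ⁿ ≥ 9 ÷ (25/59) = 21.24.
2.25³ = 11.390625 falls short of 21.24 but 2.25⁴ = 25.62890625 reaches it, so n = 4.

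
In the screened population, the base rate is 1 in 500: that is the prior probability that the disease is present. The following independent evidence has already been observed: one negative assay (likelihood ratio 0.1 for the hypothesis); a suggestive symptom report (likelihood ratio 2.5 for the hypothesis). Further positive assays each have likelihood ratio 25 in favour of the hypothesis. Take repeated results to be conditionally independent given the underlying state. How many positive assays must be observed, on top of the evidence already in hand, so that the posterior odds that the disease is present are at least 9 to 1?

4

Prior odds = 0.002/0.998 = 1/499.
Combined Bayes factor of the evidence already in hand = 0.1 × 2.5 = 0.25.
Odds after that evidence = (1/499) × 0.25 = 1/1996.
Target odds = 9.
Need 25ⁿ ≥ 9 ÷ (1/1996) = 17964.
25³ = 15625 falls short of 17964 but 25⁴ = 390625 reaches it, so n = 4.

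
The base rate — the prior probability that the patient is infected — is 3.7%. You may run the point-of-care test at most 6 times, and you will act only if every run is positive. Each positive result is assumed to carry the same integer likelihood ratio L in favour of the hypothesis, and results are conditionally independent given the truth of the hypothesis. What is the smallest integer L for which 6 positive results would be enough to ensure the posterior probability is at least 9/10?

3

Prior odds = 0.037/0.963 = 37/963.
Target odds = 0.9/0.1 = 9.
Need L⁶ ≥ 9 ÷ (37/963) = 8667/37.
2⁶ = 64 < 8667/37 ≤ 729 = 3⁶, so L = 3.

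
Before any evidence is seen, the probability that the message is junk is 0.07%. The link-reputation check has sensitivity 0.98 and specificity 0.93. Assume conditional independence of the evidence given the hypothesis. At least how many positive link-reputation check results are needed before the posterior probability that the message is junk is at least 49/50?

5

Prior odds = 0.0007/0.9993 = 7/9993.
False-positive rate = 1 − 0.93 = 0.07; likelihood ratio of a positive = 0.98/0.07 = 14.
Target posterior odds = 0.98/0.02 = 49.
Need (7/9993) × 14ⁿ ≥ 49, i.e. 14ⁿ ≥ 69951.
14⁴ = 38416 falls short of 69951 but 14⁵ = 537824 reaches it, so n = 5.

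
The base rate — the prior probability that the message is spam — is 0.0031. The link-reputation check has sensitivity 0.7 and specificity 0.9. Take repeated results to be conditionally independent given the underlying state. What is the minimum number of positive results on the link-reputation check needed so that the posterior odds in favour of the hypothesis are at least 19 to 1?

Prior odds: 0.0031 ÷ 0.9969 = 31/9969.
False-positive rate = 1 − 0.9 = 0.1; likelihood ratio of a positive = 0.7/0.1 = 7.
Target odds = 19.
Need (31/9969) × 7ⁿ ≥ 19, i.e. 7ⁿ ≥ 189411/31.
7⁴ = 2401 falls short of 189411/31 but 7⁵ = 16807 reaches it, so n = 5.

5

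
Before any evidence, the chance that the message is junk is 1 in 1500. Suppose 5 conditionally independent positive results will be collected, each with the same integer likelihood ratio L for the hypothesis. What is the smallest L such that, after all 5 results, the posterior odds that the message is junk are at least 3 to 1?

6

Prior odds = (1/1500)/(1499/1500) = 1/1499.
Target odds = 3.
Need L⁵ ≥ 3 ÷ (1/1499) = 4497.
5⁵ = 3125 < 4497 ≤ 7776 = 6⁵, so L = 6.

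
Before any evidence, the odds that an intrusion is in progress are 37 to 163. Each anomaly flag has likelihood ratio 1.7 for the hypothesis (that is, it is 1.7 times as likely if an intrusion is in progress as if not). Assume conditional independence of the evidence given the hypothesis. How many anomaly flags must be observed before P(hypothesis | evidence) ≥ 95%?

Prior odds = 37/163.
Likelihood ratio per anomaly flag = 1.7.
Target odds: 0.95 ÷ 0.05 = 19.
Need (37/163) × 1.7ⁿ ≥ 19, i.e. 1.7ⁿ ≥ 3097/37.
1.7⁸ ≈69.7576 falls short of 3097/37 but 1.7⁹ ≈118.588 reaches it, so n = 9.

9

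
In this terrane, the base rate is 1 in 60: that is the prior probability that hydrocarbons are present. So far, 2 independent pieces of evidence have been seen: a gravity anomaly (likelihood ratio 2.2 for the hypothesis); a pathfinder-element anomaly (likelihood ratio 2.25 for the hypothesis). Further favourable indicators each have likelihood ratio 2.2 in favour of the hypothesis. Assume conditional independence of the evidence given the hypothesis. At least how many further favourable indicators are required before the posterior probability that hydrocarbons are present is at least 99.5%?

10

Prior odds = (1/60)/(59/60) = 1/59.
Combined Bayes factor of the evidence already in hand = 2.2 × 2.25 = 4.95.
Odds after that evidence = (1/59) × 4.95 = 99/1180.
Target odds = 0.995/0.005 = 199.
Need 2.2ⁿ ≥ 199 ÷ (99/1180) = 234820/99.
2.2⁹ ≈1207.27 falls short of 234820/99 but 2.2¹⁰ ≈2655.99 reaches it, so n = 10.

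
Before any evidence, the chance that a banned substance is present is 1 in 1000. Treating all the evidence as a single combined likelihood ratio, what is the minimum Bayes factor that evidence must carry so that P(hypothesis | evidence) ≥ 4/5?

Prior odds = 0.001/0.999 = 1/999.
Target odds = 0.8/0.2 = 4.
Required Bayes factor = 4 ÷ (1/999) = 3996.

3996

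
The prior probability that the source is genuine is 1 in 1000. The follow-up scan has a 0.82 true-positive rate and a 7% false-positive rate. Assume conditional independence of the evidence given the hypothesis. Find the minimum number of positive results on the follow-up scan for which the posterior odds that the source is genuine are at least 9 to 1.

Prior odds: 0.001 ÷ 0.999 = 1/999.
Likelihood ratio of a positive result = 0.82/0.07 = 82/7.
Target odds = 9.
Need (1/999) × (82/7)ⁿ ≥ 9, i.e. (82/7)ⁿ ≥ 8991.
(82/7)³ = 551368/343 falls short of 8991 but (82/7)⁴ = 45212176/2401 reaches it, so n = 4.

4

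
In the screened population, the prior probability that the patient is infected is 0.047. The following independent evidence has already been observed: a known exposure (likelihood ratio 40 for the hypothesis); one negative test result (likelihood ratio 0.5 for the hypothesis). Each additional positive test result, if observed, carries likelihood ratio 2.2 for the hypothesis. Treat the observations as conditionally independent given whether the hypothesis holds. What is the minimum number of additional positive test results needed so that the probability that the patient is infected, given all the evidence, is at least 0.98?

5

Prior odds = 0.047/0.953 = 47/953.
Combined Bayes factor of the evidence already in hand = 40 × 0.5 = 20.
Odds after that evidence = (47/953) × 20 = 940/953.
Target odds = 0.98/0.02 = 49.
Need 2.2ⁿ ≥ 49 ÷ (940/953) = 46697/940.
2.2⁴ = 23.4256 falls short of 46697/940 but 2.2⁵ = 51.53632 reaches it, so n = 5.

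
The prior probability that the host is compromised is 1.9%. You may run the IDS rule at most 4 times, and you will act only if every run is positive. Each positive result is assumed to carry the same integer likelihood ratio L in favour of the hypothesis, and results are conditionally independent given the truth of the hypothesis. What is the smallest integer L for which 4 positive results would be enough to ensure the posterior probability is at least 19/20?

6

Prior odds = 0.019/0.981 = 19/981.
Target odds = 0.95/0.05 = 19.
Need L⁴ ≥ 19 ÷ (19/981) = 981.
5⁴ = 625 < 981 ≤ 1296 = 6⁴, so L = 6.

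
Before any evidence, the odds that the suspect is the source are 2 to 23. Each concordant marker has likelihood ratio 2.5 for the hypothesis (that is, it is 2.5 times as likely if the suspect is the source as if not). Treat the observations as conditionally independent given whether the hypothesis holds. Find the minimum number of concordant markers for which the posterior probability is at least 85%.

Prior odds = 2/23.
Likelihood ratio per concordant marker = 2.5.
Target odds: 0.85 ÷ 0.15 = 17/3.
Require 2.5ⁿ ≥ 17/3 ÷ (2/23) = 391/6.
2.5⁴ = 39.0625 falls short of 391/6 but 2.5⁵ = 97.65625 reaches it, so n = 5.

5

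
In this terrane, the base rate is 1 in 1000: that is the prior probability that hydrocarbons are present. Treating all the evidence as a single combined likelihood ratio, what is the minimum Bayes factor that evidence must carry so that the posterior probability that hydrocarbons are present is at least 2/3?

Prior odds = 0.001/0.999 = 1/999.
Target odds = (2/3)/(1/3) = 2.
Required Bayes factor = 2 ÷ (1/999) = 1998.

1998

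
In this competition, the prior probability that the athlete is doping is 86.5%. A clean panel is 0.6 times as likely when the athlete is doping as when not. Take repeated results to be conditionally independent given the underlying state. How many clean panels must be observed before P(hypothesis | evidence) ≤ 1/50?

12

Prior odds: 0.865 ÷ 0.135 = 173/27.
Likelihood ratio per clean panel = 0.6.
Target posterior odds = 0.02/0.98 = 1/49.
Need (173/27) × 0.6ⁿ ≤ 1/49, i.e. 0.6ⁿ ≤ 27/8477.
0.6¹¹ = 177147/48828125 is still above 27/8477 but 0.6¹² = 531441/244140625 is at or below it, so n = 12.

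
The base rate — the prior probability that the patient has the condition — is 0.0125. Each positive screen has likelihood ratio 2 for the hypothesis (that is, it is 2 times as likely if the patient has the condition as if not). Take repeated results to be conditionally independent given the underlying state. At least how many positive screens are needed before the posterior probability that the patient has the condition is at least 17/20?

9

Prior odds: 0.0125 ÷ 0.9875 = 1/79.
Likelihood ratio per positive screen = 2.
Target posterior odds = 0.85/0.15 = 17/3.
Require 2ⁿ ≥ 17/3 ÷ (1/79) = 1343/3.
2⁸ = 256 falls short of 1343/3 but 2⁹ = 512 reaches it, so n = 9.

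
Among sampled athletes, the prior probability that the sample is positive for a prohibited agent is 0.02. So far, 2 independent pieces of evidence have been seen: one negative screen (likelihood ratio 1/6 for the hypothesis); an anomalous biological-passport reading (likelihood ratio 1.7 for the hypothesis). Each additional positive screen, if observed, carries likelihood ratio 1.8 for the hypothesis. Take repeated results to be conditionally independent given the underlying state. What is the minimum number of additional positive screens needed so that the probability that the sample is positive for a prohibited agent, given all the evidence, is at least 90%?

Prior odds = 0.02/0.98 = 1/49.
Combined Bayes factor of the evidence already in hand = (1/6) × 1.7 = 17/60.
Odds after that evidence = (1/49) × 17/60 = 17/2940.
Target odds = 0.9/0.1 = 9.
Need 1.8ⁿ ≥ 9 ÷ (17/2940) = 26460/17.
1.8¹² ≈1156.83 falls short of 26460/17 but 1.8¹³ ≈2082.3 reaches it, so n = 13.

13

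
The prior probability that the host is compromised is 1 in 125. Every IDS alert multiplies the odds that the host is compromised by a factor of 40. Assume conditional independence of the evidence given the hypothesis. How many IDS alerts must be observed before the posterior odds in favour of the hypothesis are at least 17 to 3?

2

Prior odds: 0.008 ÷ 0.992 = 1/124.
Likelihood ratio per IDS alert = 40.
Target odds = 17/3.
Require 40ⁿ ≥ 17/3 ÷ (1/124) = 2108/3.
40¹ = 40 falls short of 2108/3 but 40² = 1600 reaches it, so n = 2.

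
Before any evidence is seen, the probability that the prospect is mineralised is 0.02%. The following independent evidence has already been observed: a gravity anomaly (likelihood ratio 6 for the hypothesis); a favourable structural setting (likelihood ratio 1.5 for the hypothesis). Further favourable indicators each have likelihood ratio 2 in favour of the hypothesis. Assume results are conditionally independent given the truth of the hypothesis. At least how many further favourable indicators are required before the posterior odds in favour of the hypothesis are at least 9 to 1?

13

Prior odds = 0.0002/0.9998 = 1/4999.
Combined Bayes factor of the evidence already in hand = 6 × 1.5 = 9.
Odds after that evidence = (1/4999) × 9 = 9/4999.
Target odds = 9.
Need 2ⁿ ≥ 9 ÷ (9/4999) = 4999.
2¹² = 4096 falls short of 4999 but 2¹³ = 8192 reaches it, so n = 13.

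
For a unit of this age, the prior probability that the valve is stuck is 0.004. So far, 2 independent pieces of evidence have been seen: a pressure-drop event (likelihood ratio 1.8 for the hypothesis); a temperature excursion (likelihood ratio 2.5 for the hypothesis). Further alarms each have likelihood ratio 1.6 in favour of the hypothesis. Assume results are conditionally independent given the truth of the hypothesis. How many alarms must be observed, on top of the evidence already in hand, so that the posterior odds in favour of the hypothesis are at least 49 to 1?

Prior odds = 0.004/0.996 = 1/249.
Combined Bayes factor of the evidence already in hand = 1.8 × 2.5 = 4.5.
Odds after that evidence = (1/249) × 4.5 = 3/166.
Target odds = 49.
Need 1.6ⁿ ≥ 49 ÷ (3/166) = 8134/3.
1.6¹⁶ ≈1844.67 falls short of 8134/3 but 1.6¹⁷ ≈2951.48 reaches it, so n = 17.

17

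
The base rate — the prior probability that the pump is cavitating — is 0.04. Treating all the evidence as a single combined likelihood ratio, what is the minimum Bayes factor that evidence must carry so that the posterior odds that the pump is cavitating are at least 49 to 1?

Prior odds = 0.04/0.96 = 1/24.
Target odds = 49.
Required Bayes factor = 49 ÷ (1/24) = 1176.

1176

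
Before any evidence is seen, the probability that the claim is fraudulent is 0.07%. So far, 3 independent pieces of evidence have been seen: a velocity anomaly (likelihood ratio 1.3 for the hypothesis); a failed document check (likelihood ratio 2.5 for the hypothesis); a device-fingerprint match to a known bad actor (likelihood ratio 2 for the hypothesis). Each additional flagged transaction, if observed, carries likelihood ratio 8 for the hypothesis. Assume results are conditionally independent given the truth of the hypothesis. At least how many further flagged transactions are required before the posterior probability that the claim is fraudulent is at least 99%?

5

Prior odds = 0.0007/0.9993 = 7/9993.
Combined Bayes factor of the evidence already in hand = 1.3 × 2.5 × 2 = 6.5.
Odds after that evidence = (7/9993) × 6.5 = 91/19986.
Target odds = 0.99/0.01 = 99.
Need 8ⁿ ≥ 99 ÷ (91/19986) = 1978614/91.
8⁴ = 4096 falls short of 1978614/91 but 8⁵ = 32768 reaches it, so n = 5.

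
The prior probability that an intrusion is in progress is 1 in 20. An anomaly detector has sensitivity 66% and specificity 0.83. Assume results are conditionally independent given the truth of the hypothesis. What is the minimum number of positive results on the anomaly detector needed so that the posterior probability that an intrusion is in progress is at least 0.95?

Prior odds = 0.05/0.95 = 1/19.
False-positive rate = 1 − 0.83 = 0.17; likelihood ratio of a positive = 0.66/0.17 = 66/17.
Target posterior odds = 0.95/0.05 = 19.
Need (1/19) × (66/17)ⁿ ≥ 19, i.e. (66/17)ⁿ ≥ 361.
(66/17)⁴ = 18974736/83521 falls short of 361 but (66/17)⁵ ≈882.013 reaches it, so n = 5.

5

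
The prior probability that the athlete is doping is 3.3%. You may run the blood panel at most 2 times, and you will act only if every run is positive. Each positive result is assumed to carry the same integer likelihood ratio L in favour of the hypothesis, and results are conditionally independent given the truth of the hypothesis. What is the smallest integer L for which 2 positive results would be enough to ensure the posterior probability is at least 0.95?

Prior odds = 0.033/0.967 = 33/967.
Target odds = 0.95/0.05 = 19.
Need L² ≥ 19 ÷ (33/967) = 18373/33.
23² = 529 < 18373/33 ≤ 576 = 24², so L = 24.

24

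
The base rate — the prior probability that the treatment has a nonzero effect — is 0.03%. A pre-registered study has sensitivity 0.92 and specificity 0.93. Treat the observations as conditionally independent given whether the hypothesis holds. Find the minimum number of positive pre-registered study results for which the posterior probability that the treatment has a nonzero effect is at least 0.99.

Prior odds: 0.0003 ÷ 0.9997 = 3/9997.
False-positive rate = 1 − 0.93 = 0.07; likelihood ratio of a positive = 0.92/0.07 = 92/7.
Target odds: 0.99 ÷ 0.01 = 99.
Require (92/7)ⁿ ≥ 99 ÷ (3/9997) = 329901.
(92/7)⁴ = 71639296/2401 falls short of 329901 but (92/7)⁵ ≈392147 reaches it, so n = 5.

5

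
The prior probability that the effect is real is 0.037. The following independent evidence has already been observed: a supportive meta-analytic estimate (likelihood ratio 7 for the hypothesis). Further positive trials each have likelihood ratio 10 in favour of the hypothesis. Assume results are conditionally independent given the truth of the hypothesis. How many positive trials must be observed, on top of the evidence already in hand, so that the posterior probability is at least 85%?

Prior odds = 0.037/0.963 = 37/963.
Bayes factor of the evidence already in hand = 7.
Odds after that evidence = (37/963) × 7 = 259/963.
Target odds = 0.85/0.15 = 17/3.
Need 10ⁿ ≥ 17/3 ÷ (259/963) = 5457/259.
10¹ = 10 falls short of 5457/259 but 10² = 100 reaches it, so n = 2.

2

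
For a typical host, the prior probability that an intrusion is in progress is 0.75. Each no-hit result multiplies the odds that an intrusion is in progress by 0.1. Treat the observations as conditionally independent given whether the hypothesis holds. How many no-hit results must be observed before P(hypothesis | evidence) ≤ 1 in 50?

Prior odds: 0.75 ÷ 0.25 = 3.
Likelihood ratio per no-hit result = 0.1.
Target posterior odds = 0.02/0.98 = 1/49.
Require 0.1ⁿ ≤ 1/49 ÷ 3 = 1/147.
0.1² = 0.01 is still above 1/147 but 0.1³ = 0.001 is at or below it, so n = 3.

3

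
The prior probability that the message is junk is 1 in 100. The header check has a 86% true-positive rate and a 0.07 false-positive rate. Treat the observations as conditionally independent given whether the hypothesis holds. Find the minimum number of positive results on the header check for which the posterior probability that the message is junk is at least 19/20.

4

Prior odds = 0.01/0.99 = 1/99.
Likelihood ratio of a positive result = 0.86/0.07 = 86/7.
Target posterior odds = 0.95/0.05 = 19.
Require (86/7)ⁿ ≥ 19 ÷ (1/99) = 1881.
(86/7)³ = 636056/343 falls short of 1881 but (86/7)⁴ = 54700816/2401 reaches it, so n = 4.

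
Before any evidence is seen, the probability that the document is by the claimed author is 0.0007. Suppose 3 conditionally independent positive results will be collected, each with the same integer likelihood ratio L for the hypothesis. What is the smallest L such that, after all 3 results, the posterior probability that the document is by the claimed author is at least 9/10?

Prior odds = 0.0007/0.9993 = 7/9993.
Target odds = 0.9/0.1 = 9.
Need L³ ≥ 9 ÷ (7/9993) = 89937/7.
23³ = 12167 < 89937/7 ≤ 13824 = 24³, so L = 24.

24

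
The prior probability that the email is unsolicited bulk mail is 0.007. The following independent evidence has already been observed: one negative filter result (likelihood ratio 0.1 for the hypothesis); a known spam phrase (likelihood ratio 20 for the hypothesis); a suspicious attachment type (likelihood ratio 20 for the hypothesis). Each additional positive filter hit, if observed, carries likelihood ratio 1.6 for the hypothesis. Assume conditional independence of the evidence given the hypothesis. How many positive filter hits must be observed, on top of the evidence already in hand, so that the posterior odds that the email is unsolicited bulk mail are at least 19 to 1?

9

Prior odds = 0.007/0.993 = 7/993.
Combined Bayes factor of the evidence already in hand = 0.1 × 20 × 20 = 40.
Odds after that evidence = (7/993) × 40 = 280/993.
Target odds = 19.
Need 1.6ⁿ ≥ 19 ÷ (280/993) = 18867/280.
1.6⁸ = 16777216/390625 falls short of 18867/280 but 1.6⁹ = 134217728/1953125 reaches it, so n = 9.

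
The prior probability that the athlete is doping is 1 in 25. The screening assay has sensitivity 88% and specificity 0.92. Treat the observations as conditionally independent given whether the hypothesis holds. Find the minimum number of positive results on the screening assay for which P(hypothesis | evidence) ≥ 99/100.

Prior odds = 0.04/0.96 = 1/24.
False-positive rate = 1 − 0.92 = 0.08; likelihood ratio of a positive = 0.88/0.08 = 11.
Target posterior odds = 0.99/0.01 = 99.
Need (1/24) × 11ⁿ ≥ 99, i.e. 11ⁿ ≥ 2376.
11³ = 1331 falls short of 2376 but 11⁴ = 14641 reaches it, so n = 4.

4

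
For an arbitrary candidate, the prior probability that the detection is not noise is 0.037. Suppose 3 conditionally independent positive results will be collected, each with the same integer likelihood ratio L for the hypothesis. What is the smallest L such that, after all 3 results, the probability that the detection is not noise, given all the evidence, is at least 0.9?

Prior odds = 0.037/0.963 = 37/963.
Target odds = 0.9/0.1 = 9.
Need L³ ≥ 9 ÷ (37/963) = 8667/37.
6³ = 216 < 8667/37 ≤ 343 = 7³, so L = 7.

7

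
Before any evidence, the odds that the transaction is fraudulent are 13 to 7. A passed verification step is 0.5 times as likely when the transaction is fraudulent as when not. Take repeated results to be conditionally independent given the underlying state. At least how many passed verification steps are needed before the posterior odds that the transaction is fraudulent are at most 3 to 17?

Prior odds = 13/7.
Likelihood ratio per passed verification step = 0.5.
Target odds = 3/17.
Need (13/7) × 0.5ⁿ ≤ 3/17, i.e. 0.5ⁿ ≤ 21/221.
0.5³ = 0.125 is still above 21/221 but 0.5⁴ = 0.0625 is at or below it, so n = 4.

4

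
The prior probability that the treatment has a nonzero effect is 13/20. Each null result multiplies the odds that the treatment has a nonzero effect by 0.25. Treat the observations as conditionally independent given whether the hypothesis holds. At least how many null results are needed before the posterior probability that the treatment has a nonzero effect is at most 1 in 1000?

Prior odds = 0.65/0.35 = 13/7.
Likelihood ratio per null result = 0.25.
Target odds: 0.001 ÷ 0.999 = 1/999.
Require 0.25ⁿ ≤ 1/999 ÷ (13/7) = 7/12987.
0.25⁵ = 1/1024 is still above 7/12987 but 0.25⁶ = 1/4096 is at or below it, so n = 6.

6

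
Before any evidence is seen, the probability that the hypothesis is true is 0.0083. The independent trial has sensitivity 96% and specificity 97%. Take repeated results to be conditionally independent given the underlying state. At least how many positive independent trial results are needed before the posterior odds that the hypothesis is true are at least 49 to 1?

3

Prior odds = 0.0083/0.9917 = 83/9917.
False-positive rate = 1 − 0.97 = 0.03; likelihood ratio of a positive = 0.96/0.03 = 32.
Target odds = 49.
Require 32ⁿ ≥ 49 ÷ (83/9917) = 485933/83.
32² = 1024 falls short of 485933/83 but 32³ = 32768 reaches it, so n = 3.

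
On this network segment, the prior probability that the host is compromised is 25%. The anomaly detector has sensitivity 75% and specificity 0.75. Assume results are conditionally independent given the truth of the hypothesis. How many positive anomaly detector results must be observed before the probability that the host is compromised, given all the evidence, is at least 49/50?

5

Prior odds = 0.25/0.75 = 1/3.
False-positive rate = 1 − 0.75 = 0.25; likelihood ratio of a positive = 0.75/0.25 = 3.
Target posterior odds = 0.98/0.02 = 49.
Require 3ⁿ ≥ 49 ÷ (1/3) = 147.
3⁴ = 81 falls short of 147 but 3⁵ = 243 reaches it, so n = 5.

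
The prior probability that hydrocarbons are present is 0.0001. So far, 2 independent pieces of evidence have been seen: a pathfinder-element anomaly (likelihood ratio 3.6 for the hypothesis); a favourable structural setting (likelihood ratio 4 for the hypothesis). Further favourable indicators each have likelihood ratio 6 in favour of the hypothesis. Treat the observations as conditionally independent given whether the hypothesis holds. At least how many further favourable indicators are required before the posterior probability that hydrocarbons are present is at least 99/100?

7

Prior odds = 0.0001/0.9999 = 1/9999.
Combined Bayes factor of the evidence already in hand = 3.6 × 4 = 14.4.
Odds after that evidence = (1/9999) × 14.4 = 8/5555.
Target odds = 0.99/0.01 = 99.
Need 6ⁿ ≥ 99 ÷ (8/5555) = 68743.125.
6⁶ = 46656 falls short of 68743.125 but 6⁷ = 279936 reaches it, so n = 7.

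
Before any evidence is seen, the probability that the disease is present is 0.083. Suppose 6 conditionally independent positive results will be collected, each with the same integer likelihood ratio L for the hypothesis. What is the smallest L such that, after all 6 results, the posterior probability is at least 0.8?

Prior odds = 0.083/0.917 = 83/917.
Target odds = 0.8/0.2 = 4.
Need L⁶ ≥ 4 ÷ (83/917) = 3668/83.
1⁶ = 1 < 3668/83 ≤ 64 = 2⁶, so L = 2.

2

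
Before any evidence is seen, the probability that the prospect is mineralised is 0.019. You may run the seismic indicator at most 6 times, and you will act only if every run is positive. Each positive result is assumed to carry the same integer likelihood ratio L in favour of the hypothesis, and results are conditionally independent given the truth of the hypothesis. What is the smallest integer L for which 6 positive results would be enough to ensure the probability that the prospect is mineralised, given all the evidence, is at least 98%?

4

Prior odds = 0.019/0.981 = 19/981.
Target odds = 0.98/0.02 = 49.
Need L⁶ ≥ 49 ÷ (19/981) = 48069/19.
3⁶ = 729 < 48069/19 ≤ 4096 = 4⁶, so L = 4.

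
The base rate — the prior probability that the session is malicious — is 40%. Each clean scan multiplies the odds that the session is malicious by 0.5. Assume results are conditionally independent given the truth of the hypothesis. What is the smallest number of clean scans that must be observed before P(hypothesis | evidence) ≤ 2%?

6

Prior odds = 0.4/0.6 = 2/3.
Likelihood ratio per clean scan = 0.5.
Target odds: 0.02 ÷ 0.98 = 1/49.
Need (2/3) × 0.5ⁿ ≤ 1/49, i.e. 0.5ⁿ ≤ 3/98.
0.5⁵ = 0.03125 is still above 3/98 but 0.5⁶ = 0.015625 is at or below it, so n = 6.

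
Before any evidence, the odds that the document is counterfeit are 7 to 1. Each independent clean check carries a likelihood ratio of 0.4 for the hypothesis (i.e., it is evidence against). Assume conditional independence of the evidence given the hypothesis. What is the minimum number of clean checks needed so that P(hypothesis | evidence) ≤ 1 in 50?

7

Prior odds = 7.
Likelihood ratio per clean check = 0.4.
Target odds: 0.02 ÷ 0.98 = 1/49.
Need 7 × 0.4ⁿ ≤ 1/49, i.e. 0.4ⁿ ≤ 1/343.
0.4⁶ = 64/15625 is still above 1/343 but 0.4⁷ = 128/78125 is at or below it, so n = 7.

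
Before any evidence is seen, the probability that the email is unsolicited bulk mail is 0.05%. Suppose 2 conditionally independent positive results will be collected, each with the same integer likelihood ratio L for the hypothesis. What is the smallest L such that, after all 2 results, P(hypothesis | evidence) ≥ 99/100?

Prior odds = 0.0005/0.9995 = 1/1999.
Target odds = 0.99/0.01 = 99.
Need L² ≥ 99 ÷ (1/1999) = 197901.
444² = 197136 < 197901 ≤ 198025 = 445², so L = 445.

445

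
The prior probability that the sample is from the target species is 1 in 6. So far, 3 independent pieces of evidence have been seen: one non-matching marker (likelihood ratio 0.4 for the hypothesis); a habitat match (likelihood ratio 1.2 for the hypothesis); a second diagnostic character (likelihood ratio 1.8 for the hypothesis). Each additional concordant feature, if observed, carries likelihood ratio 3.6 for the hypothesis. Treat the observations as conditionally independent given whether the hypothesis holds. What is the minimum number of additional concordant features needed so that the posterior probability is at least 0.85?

3

Prior odds = (1/6)/(5/6) = 0.2.
Combined Bayes factor of the evidence already in hand = 0.4 × 1.2 × 1.8 = 0.864.
Odds after that evidence = 0.2 × 0.864 = 0.1728.
Target odds = 0.85/0.15 = 17/3.
Need 3.6ⁿ ≥ 17/3 ÷ 0.1728 = 10625/324.
3.6² = 12.96 falls short of 10625/324 but 3.6³ = 46.656 reaches it, so n = 3.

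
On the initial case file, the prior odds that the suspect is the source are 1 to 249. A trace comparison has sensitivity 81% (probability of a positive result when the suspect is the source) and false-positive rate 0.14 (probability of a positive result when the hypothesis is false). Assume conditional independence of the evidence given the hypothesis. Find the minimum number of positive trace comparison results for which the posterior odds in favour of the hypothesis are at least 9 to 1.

5

Prior odds = 1/249.
Likelihood ratio of a positive result = 0.81/0.14 = 81/14.
Target odds = 9.
Need (1/249) × (81/14)ⁿ ≥ 9, i.e. (81/14)ⁿ ≥ 2241.
(81/14)⁴ = 43046721/38416 falls short of 2241 but (81/14)⁵ ≈6483.13 reaches it, so n = 5.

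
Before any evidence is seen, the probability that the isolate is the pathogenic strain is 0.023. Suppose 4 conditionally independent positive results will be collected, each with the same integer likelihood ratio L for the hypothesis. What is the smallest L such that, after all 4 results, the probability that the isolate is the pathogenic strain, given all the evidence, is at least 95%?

Prior odds = 0.023/0.977 = 23/977.
Target odds = 0.95/0.05 = 19.
Need L⁴ ≥ 19 ÷ (23/977) = 18563/23.
5⁴ = 625 < 18563/23 ≤ 1296 = 6⁴, so L = 6.

6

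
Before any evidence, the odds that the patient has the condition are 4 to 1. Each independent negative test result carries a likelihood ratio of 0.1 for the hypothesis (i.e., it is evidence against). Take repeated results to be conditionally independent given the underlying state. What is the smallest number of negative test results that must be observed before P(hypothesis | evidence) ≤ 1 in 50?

Prior odds = 4.
Likelihood ratio per negative test result = 0.1.
Target posterior odds = 0.02/0.98 = 1/49.
Require 0.1ⁿ ≤ 1/49 ÷ 4 = 1/196.
0.1² = 0.01 is still above 1/196 but 0.1³ = 0.001 is at or below it, so n = 3.

3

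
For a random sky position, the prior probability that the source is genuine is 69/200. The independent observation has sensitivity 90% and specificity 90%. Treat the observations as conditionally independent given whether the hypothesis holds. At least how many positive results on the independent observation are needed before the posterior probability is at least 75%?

Prior odds: 0.345 ÷ 0.655 = 69/131.
False-positive rate = 1 − 0.9 = 0.1; likelihood ratio of a positive = 0.9/0.1 = 9.
Target posterior odds = 0.75/0.25 = 3.
Need (69/131) × 9ⁿ ≥ 3, i.e. 9ⁿ ≥ 131/23.
9¹ = 9, which meets the required 131/23; so n = 1.

1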